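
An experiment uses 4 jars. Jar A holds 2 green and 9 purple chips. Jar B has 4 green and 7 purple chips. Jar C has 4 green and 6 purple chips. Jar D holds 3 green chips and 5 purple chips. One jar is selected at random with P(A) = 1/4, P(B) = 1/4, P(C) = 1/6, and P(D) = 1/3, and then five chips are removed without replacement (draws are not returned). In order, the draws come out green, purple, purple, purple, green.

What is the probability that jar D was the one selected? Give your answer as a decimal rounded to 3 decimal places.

Compute the likelihood of the observed sequence for each case: P(data | jar A) = (2/11)(9/10)(8/9)(7/8)(1/7) = 0.018182; P(data | jar B) = (4/11)(7/10)(6/9)(5/8)(3/7) = 0.045455; P(data | jar C) = (4/10)(6/9)(5/8)(4/7)(3/6) = 0.047619; P(data | jar D) = (3/8)(5/7)(4/6)(3/5)(2/4) = 0.053571.
The prior-weighted likelihoods are 1/4 · 0.018182 = 0.0045455, 1/4 · 0.045455 = 0.011364, 1/6 · 0.047619 = 0.0079365, 1/3 · 0.053571 = 0.017857; these sum to 0.041703.
Therefore the posterior P(jar D | data) = (0.017857) / (0.041703) = 0.4282.

0.428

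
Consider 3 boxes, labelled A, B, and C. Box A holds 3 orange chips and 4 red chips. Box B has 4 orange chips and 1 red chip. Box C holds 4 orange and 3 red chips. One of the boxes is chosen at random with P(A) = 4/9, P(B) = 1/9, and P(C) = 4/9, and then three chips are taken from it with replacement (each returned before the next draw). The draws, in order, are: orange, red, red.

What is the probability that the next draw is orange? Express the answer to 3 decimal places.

Under each hypothesis, the probability of the observed sequence is: P(data | box A) = (3/7)(4/7)(4/7) = 0.13994; P(data | box B) = (4/5)(1/5)(1/5) = 0.032; P(data | box C) = (4/7)(3/7)(3/7) = 0.10496.
Weighting by the prior gives 4/9 · 0.13994 = 0.062196, 1/9 · 0.032 = 0.0035556, 4/9 · 0.10496 = 0.046647; summing to 0.1124.
Dividing through by the total gives posterior P(box A | data) = 0.55335, P(box B | data) = 0.031633, P(box C | data) = 0.41501.
So P(orange next | data) = Σ P(orange next | H) P(H | data) = (3/7)(0.55335) + (4/5)(0.031633) + (4/7)(0.41501) = 0.49961.

0.500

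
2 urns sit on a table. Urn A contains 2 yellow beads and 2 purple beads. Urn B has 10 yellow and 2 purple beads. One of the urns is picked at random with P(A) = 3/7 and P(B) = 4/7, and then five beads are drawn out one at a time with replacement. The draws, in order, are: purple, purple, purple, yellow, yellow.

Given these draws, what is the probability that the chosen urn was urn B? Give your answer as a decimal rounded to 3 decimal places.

0.121

For each hypothesis, P(data | H) works out to: P(data | urn A) = (2/4)(2/4)(2/4)(2/4)(2/4) = 0.03125; P(data | urn B) = (2/12)(2/12)(2/12)(10/12)(10/12) = 0.003215.
Weighting by the prior gives 3/7 · 0.03125 = 0.013393, 4/7 · 0.003215 = 0.0018372; summing to 0.01523.
Therefore the posterior P(urn B | data) = (0.0018372) / (0.01523) = 0.12063.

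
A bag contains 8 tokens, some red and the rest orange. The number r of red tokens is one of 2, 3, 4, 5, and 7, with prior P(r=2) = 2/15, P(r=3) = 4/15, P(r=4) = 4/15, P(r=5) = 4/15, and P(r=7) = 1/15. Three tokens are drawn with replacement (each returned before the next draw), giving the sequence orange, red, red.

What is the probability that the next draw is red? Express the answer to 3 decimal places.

For each hypothesis, P(data | H) works out to: P(data | r = 2) = (6/8)(2/8)(2/8) = 0.046875; P(data | r = 3) = (5/8)(3/8)(3/8) = 0.087891; P(data | r = 4) = (4/8)(4/8)(4/8) = 0.125; P(data | r = 5) = (3/8)(5/8)(5/8) = 0.14648; P(data | r = 7) = (1/8)(7/8)(7/8) = 0.095703.
The prior-weighted likelihoods are 2/15 · 0.046875 = 0.00625, 4/15 · 0.087891 = 0.023438, 4/15 · 0.125 = 0.033333, 4/15 · 0.14648 = 0.039062, 1/15 · 0.095703 = 0.0063802; with total 0.10846.
The posterior is then P(r = 2 | data) = 0.057623, P(r = 3 | data) = 0.21609, P(r = 4 | data) = 0.30732, P(r = 5 | data) = 0.36014, P(r = 7 | data) = 0.058824.
So P(red next | data) = Σ P(red next | H) P(H | data) = (1/4)(0.057623) + (3/8)(0.21609) + (1/2)(0.30732) + (5/8)(0.36014) + (7/8)(0.058824) = 0.52566.

0.526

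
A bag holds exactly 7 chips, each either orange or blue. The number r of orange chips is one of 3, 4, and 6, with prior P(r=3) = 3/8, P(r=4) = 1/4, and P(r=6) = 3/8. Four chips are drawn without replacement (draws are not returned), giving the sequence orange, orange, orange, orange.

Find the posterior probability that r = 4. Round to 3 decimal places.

For each hypothesis, P(data | H) works out to: P(data | r = 3) = (3/7)(2/6)(1/5)(0/4) = 0; P(data | r = 4) = (4/7)(3/6)(2/5)(1/4) = 1/35; P(data | r = 6) = (6/7)(5/6)(4/5)(3/4) = 3/7.
Weighting by the prior gives 3/8 · 0 = 0, 1/4 · 1/35 = 1/140, 3/8 · 3/7 = 9/56; with total 47/280.
Hence P(r = 4 | data) = (1/140) / (47/280) = 2/47.

0.043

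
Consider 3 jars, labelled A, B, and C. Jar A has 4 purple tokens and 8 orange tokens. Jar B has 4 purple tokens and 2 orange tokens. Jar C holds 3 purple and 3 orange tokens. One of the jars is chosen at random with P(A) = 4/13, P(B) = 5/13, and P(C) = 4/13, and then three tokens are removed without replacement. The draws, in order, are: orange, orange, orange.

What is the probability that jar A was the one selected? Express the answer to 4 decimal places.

0.8358

For each hypothesis, P(data | H) works out to: P(data | jar A) = (8/12)(7/11)(6/10) = 14/55; P(data | jar B) = (2/6)(1/5)(0/4) = 0; P(data | jar C) = (3/6)(2/5)(1/4) = 1/20.
Weighting by the prior gives 4/13 · 14/55 = 56/715, 5/13 · 0 = 0, 4/13 · 1/20 = 1/65; summing to 67/715.
Therefore the posterior P(jar A | data) = (56/715) / (67/715) = 56/67.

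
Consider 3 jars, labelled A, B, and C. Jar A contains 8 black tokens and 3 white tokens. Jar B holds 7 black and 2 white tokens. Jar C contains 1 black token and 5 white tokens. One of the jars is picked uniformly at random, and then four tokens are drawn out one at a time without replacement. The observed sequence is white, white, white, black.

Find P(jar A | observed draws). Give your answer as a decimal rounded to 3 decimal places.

0.035

The likelihood of the observed sequence under each hypothesis: P(data | jar A) = (3/11)(2/10)(1/9)(8/8) = 1/165; P(data | jar B) = (2/9)(1/8)(0/7) = 0; P(data | jar C) = (5/6)(4/5)(3/4)(1/3) = 1/6.
Multiplying each by its prior: 1/3 · 1/165 = 1/495, 1/3 · 0 = 0, 1/3 · 1/6 = 1/18; summing to 19/330.
Hence P(jar A | data) = (1/495) / (19/330) = 2/57.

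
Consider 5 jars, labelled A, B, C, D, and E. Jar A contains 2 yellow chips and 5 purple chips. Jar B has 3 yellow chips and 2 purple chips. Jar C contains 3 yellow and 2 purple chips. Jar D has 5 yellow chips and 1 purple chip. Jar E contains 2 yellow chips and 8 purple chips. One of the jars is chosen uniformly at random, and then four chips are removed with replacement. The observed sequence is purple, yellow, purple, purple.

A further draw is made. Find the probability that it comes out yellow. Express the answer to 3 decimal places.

Compute the likelihood of the observed sequence for each case: P(data | jar A) = (5/7)(2/7)(5/7)(5/7) = 0.10412; P(data | jar B) = (2/5)(3/5)(2/5)(2/5) = 0.0384; P(data | jar C) = (2/5)(3/5)(2/5)(2/5) = 0.0384; P(data | jar D) = (1/6)(5/6)(1/6)(1/6) = 0.003858; P(data | jar E) = (8/10)(2/10)(8/10)(8/10) = 0.1024.
Multiplying each by its prior: 1/5 · 0.10412 = 0.020825, 1/5 · 0.0384 = 0.00768, 1/5 · 0.0384 = 0.00768, 1/5 · 0.003858 = 0.0007716, 1/5 · 0.1024 = 0.02048; summing to 0.057436.
Normalising, the posterior is P(jar A | data) = 0.36257, P(jar B | data) = 0.13371, P(jar C | data) = 0.13371, P(jar D | data) = 0.013434, P(jar E | data) = 0.35657.
The predictive probability is P(yellow next | data) = (2/7)(0.36257) + (3/5)(0.13371) + (3/5)(0.13371) + (5/6)(0.013434) + (1/5)(0.35657) = 0.34656.

0.347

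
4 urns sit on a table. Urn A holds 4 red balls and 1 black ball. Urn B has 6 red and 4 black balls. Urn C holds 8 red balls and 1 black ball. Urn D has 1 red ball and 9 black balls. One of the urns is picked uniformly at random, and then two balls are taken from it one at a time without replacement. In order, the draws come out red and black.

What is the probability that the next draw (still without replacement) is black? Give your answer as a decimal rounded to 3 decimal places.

0.295

Under each hypothesis, the probability of the observed sequence is: P(data | urn A) = (4/5)(1/4) = 1/5; P(data | urn B) = (6/10)(4/9) = 4/15; P(data | urn C) = (8/9)(1/8) = 1/9; P(data | urn D) = (1/10)(9/9) = 1/10.
The prior-weighted likelihoods are 1/4 · 1/5 = 1/20, 1/4 · 4/15 = 1/15, 1/4 · 1/9 = 1/36, 1/4 · 1/10 = 1/40; these sum to 61/360.
Normalising, the posterior is P(urn A | data) = 18/61, P(urn B | data) = 24/61, P(urn C | data) = 10/61, P(urn D | data) = 9/61.
The predictive probability is P(black next | data) = (0)(18/61) + (3/8)(24/61) + (0)(10/61) + (1)(9/61) = 18/61.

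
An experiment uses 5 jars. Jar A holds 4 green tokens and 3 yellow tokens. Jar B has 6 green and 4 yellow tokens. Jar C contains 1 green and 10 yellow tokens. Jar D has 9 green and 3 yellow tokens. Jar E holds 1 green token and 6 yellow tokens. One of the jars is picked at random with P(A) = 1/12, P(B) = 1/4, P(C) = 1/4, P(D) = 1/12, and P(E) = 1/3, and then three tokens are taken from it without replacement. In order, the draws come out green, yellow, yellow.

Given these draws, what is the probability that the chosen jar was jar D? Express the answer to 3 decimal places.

Under each hypothesis, the probability of the observed sequence is: P(data | jar A) = (4/7)(3/6)(2/5) = 0.11429; P(data | jar B) = (6/10)(4/9)(3/8) = 0.1; P(data | jar C) = (1/11)(10/10)(9/9) = 0.090909; P(data | jar D) = (9/12)(3/11)(2/10) = 0.040909; P(data | jar E) = (1/7)(6/6)(5/5) = 0.14286.
Weighting by the prior gives 1/12 · 0.11429 = 0.0095238, 1/4 · 0.1 = 0.025, 1/4 · 0.090909 = 0.022727, 1/12 · 0.040909 = 0.0034091, 1/3 · 0.14286 = 0.047619; these sum to 0.10828.
Hence P(jar D | data) = (0.0034091) / (0.10828) = 0.031484.

0.031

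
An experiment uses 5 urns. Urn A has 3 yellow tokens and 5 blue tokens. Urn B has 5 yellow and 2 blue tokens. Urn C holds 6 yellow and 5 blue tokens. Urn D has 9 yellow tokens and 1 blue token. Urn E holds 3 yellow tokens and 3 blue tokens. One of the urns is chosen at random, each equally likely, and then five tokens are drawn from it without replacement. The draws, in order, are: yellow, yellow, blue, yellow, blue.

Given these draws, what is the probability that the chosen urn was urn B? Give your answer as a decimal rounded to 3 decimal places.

0.300

The likelihood of the observed sequence under each hypothesis: P(data | urn A) = (3/8)(2/7)(5/6)(1/5)(4/4) = 0.017857; P(data | urn B) = (5/7)(4/6)(2/5)(3/4)(1/3) = 0.047619; P(data | urn C) = (6/11)(5/10)(5/9)(4/8)(4/7) = 0.04329; P(data | urn D) = (9/10)(8/9)(1/8)(7/7)(0/6) = 0; P(data | urn E) = (3/6)(2/5)(3/4)(1/3)(2/2) = 0.05.
Weighting by the prior gives 1/5 · 0.017857 = 0.0035714, 1/5 · 0.047619 = 0.0095238, 1/5 · 0.04329 = 0.008658, 1/5 · 0 = 0, 1/5 · 0.05 = 0.01; these sum to 0.031753.
Therefore the posterior P(urn B | data) = (0.0095238) / (0.031753) = 0.29993.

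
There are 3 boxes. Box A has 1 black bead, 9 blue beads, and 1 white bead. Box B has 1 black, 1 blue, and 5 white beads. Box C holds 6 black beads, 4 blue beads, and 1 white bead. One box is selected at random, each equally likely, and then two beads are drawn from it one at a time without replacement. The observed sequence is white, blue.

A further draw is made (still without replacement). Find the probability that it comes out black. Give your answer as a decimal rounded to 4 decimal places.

For each hypothesis, P(data | H) works out to: P(data | box A) = (1/11)(9/10) = 0.081818; P(data | box B) = (5/7)(1/6) = 0.11905; P(data | box C) = (1/11)(4/10) = 0.036364.
Weighting by the prior gives 1/3 · 0.081818 = 0.027273, 1/3 · 0.11905 = 0.039683, 1/3 · 0.036364 = 0.012121; summing to 0.079076.
Dividing through by the total gives posterior P(box A | data) = 0.34489, P(box B | data) = 0.50182, P(box C | data) = 0.15328.
The predictive probability is P(black next | data) = (1/9)(0.34489) + (1/5)(0.50182) + (2/3)(0.15328) = 0.24088.

0.2409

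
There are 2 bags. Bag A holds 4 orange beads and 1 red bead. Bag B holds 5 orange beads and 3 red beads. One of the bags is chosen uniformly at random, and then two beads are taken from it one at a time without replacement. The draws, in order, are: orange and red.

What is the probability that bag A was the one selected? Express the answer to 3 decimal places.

0.427

The likelihood of the observed sequence under each hypothesis: P(data | bag A) = (4/5)(1/4) = 1/5; P(data | bag B) = (5/8)(3/7) = 15/56.
Multiplying each by its prior: 1/2 · 1/5 = 1/10, 1/2 · 15/56 = 15/112; summing to 131/560.
Hence P(bag A | data) = (1/10) / (131/560) = 56/131.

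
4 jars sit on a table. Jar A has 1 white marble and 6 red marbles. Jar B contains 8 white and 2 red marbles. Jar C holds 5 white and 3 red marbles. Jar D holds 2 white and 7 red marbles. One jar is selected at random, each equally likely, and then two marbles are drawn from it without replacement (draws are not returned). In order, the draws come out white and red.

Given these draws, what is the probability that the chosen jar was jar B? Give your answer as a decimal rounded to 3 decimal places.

0.227

The likelihood of the observed sequence under each hypothesis: P(data | jar A) = (1/7)(6/6) = 0.14286; P(data | jar B) = (8/10)(2/9) = 0.17778; P(data | jar C) = (5/8)(3/7) = 0.26786; P(data | jar D) = (2/9)(7/8) = 0.19444.
Multiplying each by its prior: 1/4 · 0.14286 = 0.035714, 1/4 · 0.17778 = 0.044444, 1/4 · 0.26786 = 0.066964, 1/4 · 0.19444 = 0.048611; with total 0.19573.
Hence P(jar B | data) = (0.044444) / (0.19573) = 0.22707.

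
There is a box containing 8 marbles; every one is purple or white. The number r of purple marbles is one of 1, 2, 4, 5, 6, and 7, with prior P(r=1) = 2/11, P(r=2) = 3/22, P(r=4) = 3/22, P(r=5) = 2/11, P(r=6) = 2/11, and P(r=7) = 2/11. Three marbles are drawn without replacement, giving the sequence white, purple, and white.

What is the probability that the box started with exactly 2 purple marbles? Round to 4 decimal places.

For each hypothesis, P(data | H) works out to: P(data | r = 1) = (7/8)(1/7)(6/6) = 1/8; P(data | r = 2) = (6/8)(2/7)(5/6) = 5/28; P(data | r = 4) = (4/8)(4/7)(3/6) = 1/7; P(data | r = 5) = (3/8)(5/7)(2/6) = 5/56; P(data | r = 6) = (2/8)(6/7)(1/6) = 1/28; P(data | r = 7) = (1/8)(7/7)(0/6) = 0.
Multiplying each by its prior: 2/11 · 1/8 = 1/44, 3/22 · 5/28 = 15/616, 3/22 · 1/7 = 3/154, 2/11 · 5/56 = 5/308, 2/11 · 1/28 = 1/154, 2/11 · 0 = 0; summing to 5/56.
Therefore the posterior P(r = 2 | data) = (15/616) / (5/56) = 3/11.

0.2727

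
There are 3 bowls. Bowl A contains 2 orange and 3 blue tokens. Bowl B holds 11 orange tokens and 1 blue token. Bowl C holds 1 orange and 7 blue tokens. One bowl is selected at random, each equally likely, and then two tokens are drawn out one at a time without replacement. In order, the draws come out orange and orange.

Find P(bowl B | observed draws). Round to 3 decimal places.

For each hypothesis, P(data | H) works out to: P(data | bowl A) = (2/5)(1/4) = 1/10; P(data | bowl B) = (11/12)(10/11) = 5/6; P(data | bowl C) = (1/8)(0/7) = 0.
Weighting by the prior gives 1/3 · 1/10 = 1/30, 1/3 · 5/6 = 5/18, 1/3 · 0 = 0; these sum to 14/45.
So P(bowl B | data) = (5/18) / (14/45) = 25/28.

0.893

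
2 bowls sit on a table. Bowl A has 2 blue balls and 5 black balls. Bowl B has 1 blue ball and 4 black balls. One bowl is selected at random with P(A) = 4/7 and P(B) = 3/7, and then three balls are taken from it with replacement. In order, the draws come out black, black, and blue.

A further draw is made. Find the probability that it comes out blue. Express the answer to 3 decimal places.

0.252

For each hypothesis, P(data | H) works out to: P(data | bowl A) = (5/7)(5/7)(2/7) = 0.14577; P(data | bowl B) = (4/5)(4/5)(1/5) = 0.128.
The prior-weighted likelihoods are 4/7 · 0.14577 = 0.083299, 3/7 · 0.128 = 0.054857; summing to 0.13816.
Dividing through by the total gives posterior P(bowl A | data) = 0.60293, P(bowl B | data) = 0.39707.
So P(blue next | data) = Σ P(blue next | H) P(H | data) = (2/7)(0.60293) + (1/5)(0.39707) = 0.25168.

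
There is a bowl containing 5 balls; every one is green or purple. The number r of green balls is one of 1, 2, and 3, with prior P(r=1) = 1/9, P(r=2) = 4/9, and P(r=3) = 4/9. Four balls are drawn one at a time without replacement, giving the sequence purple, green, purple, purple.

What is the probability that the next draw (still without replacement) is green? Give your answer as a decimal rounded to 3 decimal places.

0.667

For each hypothesis, P(data | H) works out to: P(data | r = 1) = (4/5)(1/4)(3/3)(2/2) = 1/5; P(data | r = 2) = (3/5)(2/4)(2/3)(1/2) = 1/10; P(data | r = 3) = (2/5)(3/4)(1/3)(0/2) = 0.
Multiplying each by its prior: 1/9 · 1/5 = 1/45, 4/9 · 1/10 = 2/45, 4/9 · 0 = 0; with total 1/15.
Dividing through by the total gives posterior P(r = 1 | data) = 1/3, P(r = 2 | data) = 2/3, P(r = 3 | data) = 0.
Averaging over the posterior, P(green next | data) = (0)(1/3) + (1)(2/3) = 2/3.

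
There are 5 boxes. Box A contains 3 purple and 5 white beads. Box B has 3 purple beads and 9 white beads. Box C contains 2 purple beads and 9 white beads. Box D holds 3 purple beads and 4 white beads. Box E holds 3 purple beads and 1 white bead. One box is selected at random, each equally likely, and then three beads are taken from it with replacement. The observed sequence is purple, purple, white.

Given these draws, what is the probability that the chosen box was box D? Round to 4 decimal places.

0.2576

The likelihood of the observed sequence under each hypothesis: P(data | box A) = (3/8)(3/8)(5/8) = 0.087891; P(data | box B) = (3/12)(3/12)(9/12) = 0.046875; P(data | box C) = (2/11)(2/11)(9/11) = 0.027047; P(data | box D) = (3/7)(3/7)(4/7) = 0.10496; P(data | box E) = (3/4)(3/4)(1/4) = 0.14062.
Weighting by the prior gives 1/5 · 0.087891 = 0.017578, 1/5 · 0.046875 = 0.009375, 1/5 · 0.027047 = 0.0054095, 1/5 · 0.10496 = 0.020991, 1/5 · 0.14062 = 0.028125; these sum to 0.081479.
By Bayes' rule, P(box D | data) = (0.020991) / (0.081479) = 0.25763.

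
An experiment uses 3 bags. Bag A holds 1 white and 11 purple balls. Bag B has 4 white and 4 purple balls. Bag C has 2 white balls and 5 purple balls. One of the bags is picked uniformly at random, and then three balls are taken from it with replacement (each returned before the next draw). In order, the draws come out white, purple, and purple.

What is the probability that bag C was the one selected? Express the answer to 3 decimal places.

For each hypothesis, P(data | H) works out to: P(data | bag A) = (1/12)(11/12)(11/12) = 0.070023; P(data | bag B) = (4/8)(4/8)(4/8) = 0.125; P(data | bag C) = (2/7)(5/7)(5/7) = 0.14577.
The prior-weighted likelihoods are 1/3 · 0.070023 = 0.023341, 1/3 · 0.125 = 0.041667, 1/3 · 0.14577 = 0.048591; these sum to 0.1136.
Therefore the posterior P(bag C | data) = (0.048591) / (0.1136) = 0.42774.

0.428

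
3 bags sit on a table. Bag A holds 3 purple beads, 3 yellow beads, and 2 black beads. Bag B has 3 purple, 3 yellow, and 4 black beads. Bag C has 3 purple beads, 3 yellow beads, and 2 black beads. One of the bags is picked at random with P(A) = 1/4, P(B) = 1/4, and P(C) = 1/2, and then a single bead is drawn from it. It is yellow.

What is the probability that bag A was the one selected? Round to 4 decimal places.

0.2632

The likelihood of this draw under each hypothesis: P(data | bag A) = (3/8) = 3/8; P(data | bag B) = (3/10) = 3/10; P(data | bag C) = (3/8) = 3/8.
Weighting by the prior gives 1/4 · 3/8 = 3/32, 1/4 · 3/10 = 3/40, 1/2 · 3/8 = 3/16; these sum to 57/160.
By Bayes' rule, P(bag A | data) = (3/32) / (57/160) = 5/19.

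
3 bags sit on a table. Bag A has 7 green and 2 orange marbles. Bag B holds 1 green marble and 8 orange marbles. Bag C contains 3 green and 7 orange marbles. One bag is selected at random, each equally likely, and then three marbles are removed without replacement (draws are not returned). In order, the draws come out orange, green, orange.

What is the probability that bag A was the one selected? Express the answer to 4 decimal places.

For each hypothesis, P(data | H) works out to: P(data | bag A) = (2/9)(7/8)(1/7) = 0.027778; P(data | bag B) = (8/9)(1/8)(7/7) = 0.11111; P(data | bag C) = (7/10)(3/9)(6/8) = 0.175.
Multiplying each by its prior: 1/3 · 0.027778 = 0.0092593, 1/3 · 0.11111 = 0.037037, 1/3 · 0.175 = 0.058333; with total 0.10463.
Therefore the posterior P(bag A | data) = (0.0092593) / (0.10463) = 0.088496.

0.0885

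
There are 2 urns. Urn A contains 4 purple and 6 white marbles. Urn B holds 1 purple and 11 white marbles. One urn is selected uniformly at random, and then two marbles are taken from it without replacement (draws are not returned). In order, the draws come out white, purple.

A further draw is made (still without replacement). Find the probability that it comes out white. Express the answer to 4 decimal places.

Under each hypothesis, the probability of the observed sequence is: P(data | urn A) = (6/10)(4/9) = 4/15; P(data | urn B) = (11/12)(1/11) = 1/12.
Weighting by the prior gives 1/2 · 4/15 = 2/15, 1/2 · 1/12 = 1/24; summing to 7/40.
Normalising, the posterior is P(urn A | data) = 16/21, P(urn B | data) = 5/21.
So P(white next | data) = Σ P(white next | H) P(H | data) = (5/8)(16/21) + (1)(5/21) = 5/7.

0.7143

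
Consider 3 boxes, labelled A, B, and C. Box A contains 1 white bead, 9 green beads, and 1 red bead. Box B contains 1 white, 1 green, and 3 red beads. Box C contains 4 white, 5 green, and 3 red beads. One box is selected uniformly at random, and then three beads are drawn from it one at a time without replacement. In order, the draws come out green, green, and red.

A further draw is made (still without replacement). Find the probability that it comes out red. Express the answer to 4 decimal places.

0.0855

Under each hypothesis, the probability of the observed sequence is: P(data | box A) = (9/11)(8/10)(1/9) = 4/55; P(data | box B) = (1/5)(0/4) = 0; P(data | box C) = (5/12)(4/11)(3/10) = 1/22.
The prior-weighted likelihoods are 1/3 · 4/55 = 4/165, 1/3 · 0 = 0, 1/3 · 1/22 = 1/66; summing to 13/330.
Normalising, the posterior is P(box A | data) = 8/13, P(box B | data) = 0, P(box C | data) = 5/13.
The predictive probability is P(red next | data) = (0)(8/13) + (2/9)(5/13) = 10/117.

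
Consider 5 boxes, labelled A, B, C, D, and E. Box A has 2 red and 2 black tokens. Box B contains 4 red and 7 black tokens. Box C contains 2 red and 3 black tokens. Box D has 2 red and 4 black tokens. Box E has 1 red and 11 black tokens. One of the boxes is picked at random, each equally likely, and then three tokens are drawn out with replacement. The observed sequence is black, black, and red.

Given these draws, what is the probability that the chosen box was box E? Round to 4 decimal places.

Compute the likelihood of the observed sequence for each case: P(data | box A) = (2/4)(2/4)(2/4) = 0.125; P(data | box B) = (7/11)(7/11)(4/11) = 0.14726; P(data | box C) = (3/5)(3/5)(2/5) = 0.144; P(data | box D) = (4/6)(4/6)(2/6) = 0.14815; P(data | box E) = (11/12)(11/12)(1/12) = 0.070023.
Multiplying each by its prior: 1/5 · 0.125 = 0.025, 1/5 · 0.14726 = 0.029452, 1/5 · 0.144 = 0.0288, 1/5 · 0.14815 = 0.02963, 1/5 · 0.070023 = 0.014005; with total 0.12689.
Hence P(box E | data) = (0.014005) / (0.12689) = 0.11037.

0.1104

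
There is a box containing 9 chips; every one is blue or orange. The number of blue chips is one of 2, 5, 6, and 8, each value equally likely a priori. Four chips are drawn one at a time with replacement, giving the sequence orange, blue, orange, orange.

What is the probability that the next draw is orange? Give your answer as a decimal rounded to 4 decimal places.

0.6213

Compute the likelihood of the observed sequence for each case: P(data | r = 2) = (7/9)(2/9)(7/9)(7/9) = 0.10456; P(data | r = 5) = (4/9)(5/9)(4/9)(4/9) = 0.048773; P(data | r = 6) = (3/9)(6/9)(3/9)(3/9) = 0.024691; P(data | r = 8) = (1/9)(8/9)(1/9)(1/9) = 0.0012193.
Weighting by the prior gives 1/4 · 0.10456 = 0.026139, 1/4 · 0.048773 = 0.012193, 1/4 · 0.024691 = 0.0061728, 1/4 · 0.0012193 = 0.00030483; with total 0.04481.
The posterior is then P(r = 2 | data) = 0.58333, P(r = 5 | data) = 0.27211, P(r = 6 | data) = 0.13776, P(r = 8 | data) = 0.0068027.
The predictive probability is P(orange next | data) = (7/9)(0.58333) + (4/9)(0.27211) + (1/3)(0.13776) + (1/9)(0.0068027) = 0.62132.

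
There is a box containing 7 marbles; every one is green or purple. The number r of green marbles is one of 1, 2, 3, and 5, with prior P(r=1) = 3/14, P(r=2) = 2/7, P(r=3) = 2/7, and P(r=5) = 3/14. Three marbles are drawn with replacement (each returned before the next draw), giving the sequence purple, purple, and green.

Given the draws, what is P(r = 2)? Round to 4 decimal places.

Compute the likelihood of the observed sequence for each case: P(data | r = 1) = (6/7)(6/7)(1/7) = 0.10496; P(data | r = 2) = (5/7)(5/7)(2/7) = 0.14577; P(data | r = 3) = (4/7)(4/7)(3/7) = 0.13994; P(data | r = 5) = (2/7)(2/7)(5/7) = 0.058309.
Weighting by the prior gives 3/14 · 0.10496 = 0.022491, 2/7 · 0.14577 = 0.041649, 2/7 · 0.13994 = 0.039983, 3/14 · 0.058309 = 0.012495; with total 0.11662.
Hence P(r = 2 | data) = (0.041649) / (0.11662) = 0.35714.

0.3571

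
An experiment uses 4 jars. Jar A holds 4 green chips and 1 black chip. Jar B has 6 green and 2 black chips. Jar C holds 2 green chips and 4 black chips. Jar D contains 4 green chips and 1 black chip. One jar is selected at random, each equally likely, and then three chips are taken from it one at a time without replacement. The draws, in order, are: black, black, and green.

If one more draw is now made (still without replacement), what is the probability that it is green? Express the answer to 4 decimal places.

0.4343

Under each hypothesis, the probability of the observed sequence is: P(data | jar A) = (1/5)(0/4) = 0; P(data | jar B) = (2/8)(1/7)(6/6) = 1/28; P(data | jar C) = (4/6)(3/5)(2/4) = 1/5; P(data | jar D) = (1/5)(0/4) = 0.
Weighting by the prior gives 1/4 · 0 = 0, 1/4 · 1/28 = 1/112, 1/4 · 1/5 = 1/20, 1/4 · 0 = 0; these sum to 33/560.
Dividing through by the total gives posterior P(jar A | data) = 0, P(jar B | data) = 5/33, P(jar C | data) = 28/33, P(jar D | data) = 0.
The predictive probability is P(green next | data) = (1)(5/33) + (1/3)(28/33) = 43/99.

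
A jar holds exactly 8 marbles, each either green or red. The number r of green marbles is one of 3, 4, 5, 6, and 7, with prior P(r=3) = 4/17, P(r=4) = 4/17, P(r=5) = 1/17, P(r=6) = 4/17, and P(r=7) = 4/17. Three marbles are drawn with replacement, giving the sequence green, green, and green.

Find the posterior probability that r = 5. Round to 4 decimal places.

0.0459

Under each hypothesis, the probability of the observed sequence is: P(data | r = 3) = (3/8)(3/8)(3/8) = 0.052734; P(data | r = 4) = (4/8)(4/8)(4/8) = 0.125; P(data | r = 5) = (5/8)(5/8)(5/8) = 0.24414; P(data | r = 6) = (6/8)(6/8)(6/8) = 0.42188; P(data | r = 7) = (7/8)(7/8)(7/8) = 0.66992.
Weighting by the prior gives 4/17 · 0.052734 = 0.012408, 4/17 · 0.125 = 0.029412, 1/17 · 0.24414 = 0.014361, 4/17 · 0.42188 = 0.099265, 4/17 · 0.66992 = 0.15763; with total 0.31307.
Hence P(r = 5 | data) = (0.014361) / (0.31307) = 0.045872.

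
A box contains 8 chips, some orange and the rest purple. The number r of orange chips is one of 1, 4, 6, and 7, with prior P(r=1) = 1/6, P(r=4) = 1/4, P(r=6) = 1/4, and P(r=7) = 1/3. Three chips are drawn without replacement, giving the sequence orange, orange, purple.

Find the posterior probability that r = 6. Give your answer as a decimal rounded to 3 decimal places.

For each hypothesis, P(data | H) works out to: P(data | r = 1) = (1/8)(0/7) = 0; P(data | r = 4) = (4/8)(3/7)(4/6) = 1/7; P(data | r = 6) = (6/8)(5/7)(2/6) = 5/28; P(data | r = 7) = (7/8)(6/7)(1/6) = 1/8.
The prior-weighted likelihoods are 1/6 · 0 = 0, 1/4 · 1/7 = 1/28, 1/4 · 5/28 = 5/112, 1/3 · 1/8 = 1/24; with total 41/336.
Therefore the posterior P(r = 6 | data) = (5/112) / (41/336) = 15/41.

0.366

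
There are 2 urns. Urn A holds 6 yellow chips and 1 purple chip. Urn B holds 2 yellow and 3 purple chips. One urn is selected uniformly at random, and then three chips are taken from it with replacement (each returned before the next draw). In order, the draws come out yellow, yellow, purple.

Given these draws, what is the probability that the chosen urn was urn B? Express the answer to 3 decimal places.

0.478

The likelihood of the observed sequence under each hypothesis: P(data | urn A) = (6/7)(6/7)(1/7) = 0.10496; P(data | urn B) = (2/5)(2/5)(3/5) = 0.096.
Weighting by the prior gives 1/2 · 0.10496 = 0.052478, 1/2 · 0.096 = 0.048; with total 0.10048.
Hence P(urn B | data) = (0.048) / (0.10048) = 0.47772.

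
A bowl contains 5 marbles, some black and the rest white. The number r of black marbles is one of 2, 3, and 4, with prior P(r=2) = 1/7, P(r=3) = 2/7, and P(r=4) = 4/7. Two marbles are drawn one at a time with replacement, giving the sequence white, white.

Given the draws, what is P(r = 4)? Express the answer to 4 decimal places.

Under each hypothesis, the probability of the observed sequence is: P(data | r = 2) = (3/5)(3/5) = 9/25; P(data | r = 3) = (2/5)(2/5) = 4/25; P(data | r = 4) = (1/5)(1/5) = 1/25.
Multiplying each by its prior: 1/7 · 9/25 = 9/175, 2/7 · 4/25 = 8/175, 4/7 · 1/25 = 4/175; these sum to 3/25.
By Bayes' rule, P(r = 4 | data) = (4/175) / (3/25) = 4/21.

0.1905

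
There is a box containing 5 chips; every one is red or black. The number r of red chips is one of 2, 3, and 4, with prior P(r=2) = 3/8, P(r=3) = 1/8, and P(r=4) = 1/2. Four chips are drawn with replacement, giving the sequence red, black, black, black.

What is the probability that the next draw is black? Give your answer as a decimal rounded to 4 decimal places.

0.5446

Compute the likelihood of the observed sequence for each case: P(data | r = 2) = (2/5)(3/5)(3/5)(3/5) = 0.0864; P(data | r = 3) = (3/5)(2/5)(2/5)(2/5) = 0.0384; P(data | r = 4) = (4/5)(1/5)(1/5)(1/5) = 0.0064.
The prior-weighted likelihoods are 3/8 · 0.0864 = 0.0324, 1/8 · 0.0384 = 0.0048, 1/2 · 0.0064 = 0.0032; summing to 0.0404.
Dividing through by the total gives posterior P(r = 2 | data) = 0.80198, P(r = 3 | data) = 0.11881, P(r = 4 | data) = 0.079208.
The predictive probability is P(black next | data) = (3/5)(0.80198) + (2/5)(0.11881) + (1/5)(0.079208) = 0.54455.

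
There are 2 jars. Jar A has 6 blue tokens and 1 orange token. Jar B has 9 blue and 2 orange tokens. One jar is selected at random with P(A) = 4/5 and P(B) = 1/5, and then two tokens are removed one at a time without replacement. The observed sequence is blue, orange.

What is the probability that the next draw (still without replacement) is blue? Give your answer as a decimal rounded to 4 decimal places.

The likelihood of the observed sequence under each hypothesis: P(data | jar A) = (6/7)(1/6) = 0.14286; P(data | jar B) = (9/11)(2/10) = 0.16364.
Multiplying each by its prior: 4/5 · 0.14286 = 0.11429, 1/5 · 0.16364 = 0.032727; summing to 0.14701.
Dividing through by the total gives posterior P(jar A | data) = 0.77739, P(jar B | data) = 0.22261.
The predictive probability is P(blue next | data) = (1)(0.77739) + (8/9)(0.22261) = 0.97527.

0.9753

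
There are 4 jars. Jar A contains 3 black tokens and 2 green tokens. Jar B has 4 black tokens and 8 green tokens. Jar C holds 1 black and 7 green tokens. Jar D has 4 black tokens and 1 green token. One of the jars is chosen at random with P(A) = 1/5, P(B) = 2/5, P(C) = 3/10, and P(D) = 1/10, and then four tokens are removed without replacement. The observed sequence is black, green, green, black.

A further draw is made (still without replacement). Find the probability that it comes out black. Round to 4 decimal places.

The likelihood of the observed sequence under each hypothesis: P(data | jar A) = (3/5)(2/4)(1/3)(2/2) = 0.1; P(data | jar B) = (4/12)(8/11)(7/10)(3/9) = 0.056566; P(data | jar C) = (1/8)(7/7)(6/6)(0/5) = 0; P(data | jar D) = (4/5)(1/4)(0/3) = 0.
Multiplying each by its prior: 1/5 · 0.1 = 0.02, 2/5 · 0.056566 = 0.022626, 3/10 · 0 = 0, 1/10 · 0 = 0; summing to 0.042626.
Normalising, the posterior is P(jar A | data) = 0.46919, P(jar B | data) = 0.53081, P(jar C | data) = 0, P(jar D | data) = 0.
So P(black next | data) = Σ P(black next | H) P(H | data) = (1)(0.46919) + (1/4)(0.53081) = 0.6019.

0.6019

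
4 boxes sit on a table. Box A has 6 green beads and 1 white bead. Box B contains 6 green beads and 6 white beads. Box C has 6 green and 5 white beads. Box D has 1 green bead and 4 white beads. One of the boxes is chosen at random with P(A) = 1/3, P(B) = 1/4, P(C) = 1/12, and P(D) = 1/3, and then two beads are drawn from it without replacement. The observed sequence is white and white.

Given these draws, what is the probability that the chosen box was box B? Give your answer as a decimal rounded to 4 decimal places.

0.2089

For each hypothesis, P(data | H) works out to: P(data | box A) = (1/7)(0/6) = 0; P(data | box B) = (6/12)(5/11) = 0.22727; P(data | box C) = (5/11)(4/10) = 0.18182; P(data | box D) = (4/5)(3/4) = 0.6.
Multiplying each by its prior: 1/3 · 0 = 0, 1/4 · 0.22727 = 0.056818, 1/12 · 0.18182 = 0.015152, 1/3 · 0.6 = 0.2; with total 0.27197.
Therefore the posterior P(box B | data) = (0.056818) / (0.27197) = 0.20891.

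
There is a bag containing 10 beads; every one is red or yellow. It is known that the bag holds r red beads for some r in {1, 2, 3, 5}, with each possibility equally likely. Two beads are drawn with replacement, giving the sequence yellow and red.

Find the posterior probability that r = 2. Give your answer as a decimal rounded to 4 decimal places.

Compute the likelihood of the observed sequence for each case: P(data | r = 1) = (9/10)(1/10) = 9/100; P(data | r = 2) = (8/10)(2/10) = 4/25; P(data | r = 3) = (7/10)(3/10) = 21/100; P(data | r = 5) = (5/10)(5/10) = 1/4.
Multiplying each by its prior: 1/4 · 9/100 = 9/400, 1/4 · 4/25 = 1/25, 1/4 · 21/100 = 21/400, 1/4 · 1/4 = 1/16; summing to 71/400.
By Bayes' rule, P(r = 2 | data) = (1/25) / (71/400) = 16/71.

0.2254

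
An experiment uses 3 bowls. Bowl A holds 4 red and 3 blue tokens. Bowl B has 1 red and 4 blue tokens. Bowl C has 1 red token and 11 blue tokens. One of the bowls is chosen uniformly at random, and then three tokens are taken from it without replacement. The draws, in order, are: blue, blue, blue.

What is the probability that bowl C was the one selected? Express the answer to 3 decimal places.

0.636

Compute the likelihood of the observed sequence for each case: P(data | bowl A) = (3/7)(2/6)(1/5) = 1/35; P(data | bowl B) = (4/5)(3/4)(2/3) = 2/5; P(data | bowl C) = (11/12)(10/11)(9/10) = 3/4.
The prior-weighted likelihoods are 1/3 · 1/35 = 1/105, 1/3 · 2/5 = 2/15, 1/3 · 3/4 = 1/4; these sum to 11/28.
By Bayes' rule, P(bowl C | data) = (1/4) / (11/28) = 7/11.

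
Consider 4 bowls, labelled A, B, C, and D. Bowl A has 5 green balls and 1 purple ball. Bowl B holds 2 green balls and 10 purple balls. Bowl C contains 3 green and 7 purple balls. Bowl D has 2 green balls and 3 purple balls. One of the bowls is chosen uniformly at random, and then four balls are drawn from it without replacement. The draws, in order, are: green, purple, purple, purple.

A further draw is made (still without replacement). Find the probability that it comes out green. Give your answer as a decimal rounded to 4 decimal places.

The likelihood of the observed sequence under each hypothesis: P(data | bowl A) = (5/6)(1/5)(0/4) = 0; P(data | bowl B) = (2/12)(10/11)(9/10)(8/9) = 0.12121; P(data | bowl C) = (3/10)(7/9)(6/8)(5/7) = 0.125; P(data | bowl D) = (2/5)(3/4)(2/3)(1/2) = 0.1.
Weighting by the prior gives 1/4 · 0 = 0, 1/4 · 0.12121 = 0.030303, 1/4 · 0.125 = 0.03125, 1/4 · 0.1 = 0.025; summing to 0.086553.
Dividing through by the total gives posterior P(bowl A | data) = 0, P(bowl B | data) = 0.35011, P(bowl C | data) = 0.36105, P(bowl D | data) = 0.28884.
The predictive probability is P(green next | data) = (1/8)(0.35011) + (1/3)(0.36105) + (1)(0.28884) = 0.45295.

0.4530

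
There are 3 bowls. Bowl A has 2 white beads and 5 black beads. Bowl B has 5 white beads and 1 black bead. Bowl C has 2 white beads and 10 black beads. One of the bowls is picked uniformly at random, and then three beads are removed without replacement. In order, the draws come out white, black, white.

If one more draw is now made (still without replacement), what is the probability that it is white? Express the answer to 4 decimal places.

0.7264

For each hypothesis, P(data | H) works out to: P(data | bowl A) = (2/7)(5/6)(1/5) = 1/21; P(data | bowl B) = (5/6)(1/5)(4/4) = 1/6; P(data | bowl C) = (2/12)(10/11)(1/10) = 1/66.
Weighting by the prior gives 1/3 · 1/21 = 1/63, 1/3 · 1/6 = 1/18, 1/3 · 1/66 = 1/198; these sum to 53/693.
The posterior is then P(bowl A | data) = 11/53, P(bowl B | data) = 77/106, P(bowl C | data) = 7/106.
The predictive probability is P(white next | data) = (0)(11/53) + (1)(77/106) + (0)(7/106) = 77/106.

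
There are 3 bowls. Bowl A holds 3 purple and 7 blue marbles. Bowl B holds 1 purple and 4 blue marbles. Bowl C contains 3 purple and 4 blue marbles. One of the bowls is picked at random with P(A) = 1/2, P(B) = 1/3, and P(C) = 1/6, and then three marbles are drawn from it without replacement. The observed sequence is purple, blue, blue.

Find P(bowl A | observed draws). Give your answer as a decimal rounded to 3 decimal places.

0.479

Compute the likelihood of the observed sequence for each case: P(data | bowl A) = (3/10)(7/9)(6/8) = 0.175; P(data | bowl B) = (1/5)(4/4)(3/3) = 0.2; P(data | bowl C) = (3/7)(4/6)(3/5) = 0.17143.
The prior-weighted likelihoods are 1/2 · 0.175 = 0.0875, 1/3 · 0.2 = 0.066667, 1/6 · 0.17143 = 0.028571; these sum to 0.18274.
Hence P(bowl A | data) = (0.0875) / (0.18274) = 0.47883.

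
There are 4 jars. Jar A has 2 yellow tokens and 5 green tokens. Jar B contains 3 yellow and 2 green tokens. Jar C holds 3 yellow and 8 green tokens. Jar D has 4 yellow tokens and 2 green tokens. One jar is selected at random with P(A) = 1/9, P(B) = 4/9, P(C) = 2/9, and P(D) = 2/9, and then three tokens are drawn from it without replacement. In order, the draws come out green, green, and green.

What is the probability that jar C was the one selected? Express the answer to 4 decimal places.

Under each hypothesis, the probability of the observed sequence is: P(data | jar A) = (5/7)(4/6)(3/5) = 0.28571; P(data | jar B) = (2/5)(1/4)(0/3) = 0; P(data | jar C) = (8/11)(7/10)(6/9) = 0.33939; P(data | jar D) = (2/6)(1/5)(0/4) = 0.
Weighting by the prior gives 1/9 · 0.28571 = 0.031746, 4/9 · 0 = 0, 2/9 · 0.33939 = 0.075421, 2/9 · 0 = 0; these sum to 0.10717.
Hence P(jar C | data) = (0.075421) / (0.10717) = 0.70377.

0.7038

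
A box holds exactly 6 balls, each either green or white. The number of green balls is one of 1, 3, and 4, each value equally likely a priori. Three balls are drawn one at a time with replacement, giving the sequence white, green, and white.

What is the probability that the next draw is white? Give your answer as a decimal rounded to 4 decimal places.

0.5833

The likelihood of the observed sequence under each hypothesis: P(data | r = 1) = (5/6)(1/6)(5/6) = 25/216; P(data | r = 3) = (3/6)(3/6)(3/6) = 1/8; P(data | r = 4) = (2/6)(4/6)(2/6) = 2/27.
Multiplying each by its prior: 1/3 · 25/216 = 25/648, 1/3 · 1/8 = 1/24, 1/3 · 2/27 = 2/81; summing to 17/162.
Normalising, the posterior is P(r = 1 | data) = 25/68, P(r = 3 | data) = 27/68, P(r = 4 | data) = 4/17.
So P(white next | data) = Σ P(white next | H) P(H | data) = (5/6)(25/68) + (1/2)(27/68) + (1/3)(4/17) = 7/12.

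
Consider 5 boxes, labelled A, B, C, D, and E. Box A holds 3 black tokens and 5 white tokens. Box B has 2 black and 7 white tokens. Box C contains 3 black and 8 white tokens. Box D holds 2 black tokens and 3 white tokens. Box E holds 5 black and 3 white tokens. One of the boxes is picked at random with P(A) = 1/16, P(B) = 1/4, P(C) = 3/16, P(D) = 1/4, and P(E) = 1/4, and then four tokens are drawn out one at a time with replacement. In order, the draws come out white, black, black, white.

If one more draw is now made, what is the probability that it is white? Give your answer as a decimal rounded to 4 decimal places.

0.5841

Compute the likelihood of the observed sequence for each case: P(data | box A) = (5/8)(3/8)(3/8)(5/8) = 0.054932; P(data | box B) = (7/9)(2/9)(2/9)(7/9) = 0.029873; P(data | box C) = (8/11)(3/11)(3/11)(8/11) = 0.039342; P(data | box D) = (3/5)(2/5)(2/5)(3/5) = 0.0576; P(data | box E) = (3/8)(5/8)(5/8)(3/8) = 0.054932.
The prior-weighted likelihoods are 1/16 · 0.054932 = 0.0034332, 1/4 · 0.029873 = 0.0074684, 3/16 · 0.039342 = 0.0073765, 1/4 · 0.0576 = 0.0144, 1/4 · 0.054932 = 0.013733; summing to 0.046411.
Normalising, the posterior is P(box A | data) = 0.073974, P(box B | data) = 0.16092, P(box C | data) = 0.15894, P(box D | data) = 0.31027, P(box E | data) = 0.2959.
Averaging over the posterior, P(white next | data) = (5/8)(0.073974) + (7/9)(0.16092) + (8/11)(0.15894) + (3/5)(0.31027) + (3/8)(0.2959) = 0.58411.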